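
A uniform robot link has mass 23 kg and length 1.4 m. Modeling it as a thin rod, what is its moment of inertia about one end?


I = (1/3) * m * L^2
= (1/3) * 23 * 1.4^2
= 0.333333 * 23 * 1.96
= 15.0267 kg*m^2


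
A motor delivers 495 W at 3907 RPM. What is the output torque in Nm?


omega = 3907 * 2*pi/60 = 409.1401 rad/s
tau = P / omega = 495 / 409.1401
= 1.2099 Nm


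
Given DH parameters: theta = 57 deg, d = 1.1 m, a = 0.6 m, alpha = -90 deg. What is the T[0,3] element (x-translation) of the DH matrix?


T[0,3] = a * cos(theta)
= 0.6 * cos(57 deg)
= 0.6 * 0.5446
= 0.3268


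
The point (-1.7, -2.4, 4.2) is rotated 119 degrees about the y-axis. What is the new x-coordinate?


Rotation about y-axis: x' = x*cos(theta) + z*sin(theta)
= -1.7 * -0.4848 + 4.2 * 0.8746
= 4.4976


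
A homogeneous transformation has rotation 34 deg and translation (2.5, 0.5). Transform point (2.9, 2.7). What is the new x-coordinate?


x' = cos(theta)*px - sin(theta)*py + tx
= 0.829*2.9 - 0.5592*2.7 + 2.5
= 3.3944


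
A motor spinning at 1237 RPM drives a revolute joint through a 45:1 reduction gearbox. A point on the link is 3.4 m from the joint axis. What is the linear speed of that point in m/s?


omega_motor = 1237 * 2*pi/60 = 129.5383 rad/s
omega_joint = omega_motor / 45 = 2.8786 rad/s
v = omega_joint * r = 2.8786 * 3.4
= 9.7873 m/s


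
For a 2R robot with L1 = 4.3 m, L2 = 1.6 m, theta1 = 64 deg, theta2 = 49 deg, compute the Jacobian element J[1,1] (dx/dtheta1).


J[1,1] = -L1*sin(t1) - L2*sin(t1+t2)
= -4.3*sin(64) - 1.6*sin(113)
= -5.3376


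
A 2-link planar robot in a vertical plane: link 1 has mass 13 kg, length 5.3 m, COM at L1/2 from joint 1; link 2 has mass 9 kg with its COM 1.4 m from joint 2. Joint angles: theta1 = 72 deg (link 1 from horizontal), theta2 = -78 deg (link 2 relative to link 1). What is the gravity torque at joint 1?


Horizontal distance from joint 1 to link-1 COM:
  x_c1 = (L1/2)*cos(t1) = 2.65 * 0.309 = 0.8189 m
Horizontal distance from joint 1 to link-2 COM:
  x_c2 = L1*cos(t1) + Lc2*cos(t1+t2)
       = 5.3*0.309 + 1.4*0.9945 = 3.0301 m
tau1 = m1*g*x_c1 + m2*g*x_c2
     = 13*9.81*0.8189 + 9*9.81*3.0301
     = 104.4337 + 267.5294
     = 371.963 Nm


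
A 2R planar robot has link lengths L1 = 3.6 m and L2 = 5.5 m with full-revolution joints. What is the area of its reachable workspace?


r_max = L1 + L2 = 9.1 m
r_min = |L1 - L2| = 1.9 m
Area = pi*(r_max^2 - r_min^2)
= pi*(82.81 - 3.61)
= pi * 79.2
= 248.8141 m^2


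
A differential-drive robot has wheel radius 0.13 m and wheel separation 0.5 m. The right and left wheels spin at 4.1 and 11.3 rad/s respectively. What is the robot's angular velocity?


vR = r*wR = 0.13*4.1 = 0.533 m/s
vL = r*wL = 0.13*11.3 = 1.469 m/s
v = (vR+vL)/2 = 1.001 m/s
omega = (vR-vL)/L = -1.872 rad/s
angular velocity = -1.872 rad/s


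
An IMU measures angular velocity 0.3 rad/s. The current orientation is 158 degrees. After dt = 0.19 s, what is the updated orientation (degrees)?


delta_theta = w * dt = 0.3 * 0.19 = 0.057 rad
= 3.2659 deg
theta_new = 158 + 3.2659 = 161.2659 deg


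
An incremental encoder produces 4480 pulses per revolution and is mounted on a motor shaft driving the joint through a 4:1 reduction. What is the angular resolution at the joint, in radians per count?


counts per rev = 4480
effective counts at joint = 4480 * 4 = 17920
resolution = 2*pi / 17920
= 3.5062e-04 rad/count


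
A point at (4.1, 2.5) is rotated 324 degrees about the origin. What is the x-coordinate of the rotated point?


x' = x*cos(theta) - y*sin(theta)
cos(324 deg) = 0.809, sin(324 deg) = -0.5878
x' = 4.1 * 0.809 - 2.5 * -0.5878
= 3.317 - -1.4695
= 4.7864


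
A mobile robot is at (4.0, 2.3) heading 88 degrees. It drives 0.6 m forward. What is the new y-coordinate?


y_new = y0 + d*sin(theta)
= 2.3 + 0.6*sin(88)
= 2.3 + 0.5996
= 2.8996


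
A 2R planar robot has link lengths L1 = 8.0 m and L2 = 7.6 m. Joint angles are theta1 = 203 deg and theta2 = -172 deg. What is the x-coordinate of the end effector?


Convert angles to radians: theta1 = 3.543, theta2 = -3.002
x = L1*cos(theta1) + L2*cos(theta1+theta2)
x = -7.364 + 6.5145
x = -0.8496


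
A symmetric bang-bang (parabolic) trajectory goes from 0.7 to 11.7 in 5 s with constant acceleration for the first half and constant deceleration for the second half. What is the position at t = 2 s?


Symmetric rest-to-rest: each phase covers (pf-p0)/2 in time T/2. 0.5*a*(T/2)^2 = (pf-p0)/2 => a = 4*(pf-p0)/T^2
a = 4*(11.7-0.7)/5^2 = 1.76
t = 2 is in the acceleration phase (t <= T/2).
p = p0 + 0.5*a*t^2 = 0.7 + 0.5*1.76*2^2
= 4.22


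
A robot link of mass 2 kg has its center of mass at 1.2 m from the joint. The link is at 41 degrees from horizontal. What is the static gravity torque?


tau = m*g*L*cos(angle)
= 2 * 9.81 * 1.2 * cos(41 deg)
= 2 * 9.81 * 1.2 * 0.7547
= 17.7689 Nm


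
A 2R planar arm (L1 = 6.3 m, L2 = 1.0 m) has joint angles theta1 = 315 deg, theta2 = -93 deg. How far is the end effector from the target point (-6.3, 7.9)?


End effector via forward kinematics:
x = L1*cos(t1) + L2*cos(t1+t2) = 3.7116
y = L1*sin(t1) + L2*sin(t1+t2) = -5.1239
Distance to target:
d = sqrt((-6.3 - 3.7116)^2 + (7.9 - -5.1239)^2)
= sqrt(100.2327 + 169.6221)
= 16.4273 m


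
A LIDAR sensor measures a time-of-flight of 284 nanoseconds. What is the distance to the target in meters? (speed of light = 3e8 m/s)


tof = 284 ns = 2.84e-07 s
dist = c * tof / 2
= 3e8 * 2.84e-07 / 2
= 42.6 m


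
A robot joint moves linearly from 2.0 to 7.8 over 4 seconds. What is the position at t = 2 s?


s = t/T = 2/4 = 0.5
p(t) = p0 + (pf-p0)*s
= 2.0 + (7.8 - 2.0) * 0.5
= 4.9


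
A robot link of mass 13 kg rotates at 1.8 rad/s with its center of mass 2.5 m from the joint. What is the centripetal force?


F = m * omega^2 * r
= 13 * 1.8^2 * 2.5
= 13 * 3.24 * 2.5
= 105.3 N


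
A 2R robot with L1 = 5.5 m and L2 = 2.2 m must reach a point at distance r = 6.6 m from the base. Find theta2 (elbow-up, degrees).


cos(theta2) = (r^2 - L1^2 - L2^2) / (2*L1*L2)
cos(theta2) = (43.56 - 30.25 - 4.84) / 24.2
cos(theta2) = 0.35
theta2 = 69.5127 degrees


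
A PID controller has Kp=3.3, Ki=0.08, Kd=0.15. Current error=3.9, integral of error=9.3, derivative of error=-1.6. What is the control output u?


u = Kp*e + Ki*int(e) + Kd*de/dt
= 3.3*3.9 + 0.08*9.3 + 0.15*(-1.6)
= 12.87 + 0.744 + -0.24
= 13.374


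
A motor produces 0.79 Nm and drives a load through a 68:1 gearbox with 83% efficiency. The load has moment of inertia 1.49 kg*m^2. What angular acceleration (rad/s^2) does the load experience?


tau_out = tau_motor * N * eta
= 0.79 * 68 * 0.83 = 44.5876 Nm
alpha = tau_out / I = 44.5876 / 1.49
= 29.9246 rad/s^2


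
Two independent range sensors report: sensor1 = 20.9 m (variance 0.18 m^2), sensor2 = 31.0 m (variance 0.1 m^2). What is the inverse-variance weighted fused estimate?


w1 = (1/var1) / (1/var1 + 1/var2)
   = 5.5556 / (5.5556 + 10.0) = 0.3571
w2 = 1 - w1 = 0.6429
fused = w1*s1 + w2*s2 = 7.4643 + 19.9286
= 27.3929 m


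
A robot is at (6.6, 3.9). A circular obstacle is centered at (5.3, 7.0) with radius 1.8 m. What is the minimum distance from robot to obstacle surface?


center_dist = sqrt((6.6-5.3)^2 + (3.9-7.0)^2)
= sqrt(1.69 + 9.61)
= 3.3615
min_dist = center_dist - radius = 3.3615 - 1.8 = 1.5615 m


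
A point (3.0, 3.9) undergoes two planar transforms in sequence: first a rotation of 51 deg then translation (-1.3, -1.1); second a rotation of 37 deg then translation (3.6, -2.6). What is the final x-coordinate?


After transform 1:
x1 = cos(51)*3.0 - sin(51)*3.9 + -1.3 = -2.4429
y1 = sin(51)*3.0 + cos(51)*3.9 + -1.1 = 3.6858
After transform 2:
x2 = cos(37)*-2.4429 - sin(37)*3.6858 + 3.6
= -0.5692


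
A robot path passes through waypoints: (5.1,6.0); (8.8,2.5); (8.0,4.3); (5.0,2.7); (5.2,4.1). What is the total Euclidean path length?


Segment lengths:
  seg1 = sqrt((3.7)^2 + (-3.5)^2) = 5.0931
  seg2 = sqrt((-0.8)^2 + (1.8)^2) = 1.9698
  seg3 = sqrt((-3.0)^2 + (-1.6)^2) = 3.4
  seg4 = sqrt((0.2)^2 + (1.4)^2) = 1.4142
Total = 11.8771


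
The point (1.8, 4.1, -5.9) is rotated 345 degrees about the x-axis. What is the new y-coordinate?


Rotation about x-axis: y' = y*cos(theta) - z*sin(theta)
= 4.1 * 0.9659 - -5.9 * -0.2588
= 2.4333


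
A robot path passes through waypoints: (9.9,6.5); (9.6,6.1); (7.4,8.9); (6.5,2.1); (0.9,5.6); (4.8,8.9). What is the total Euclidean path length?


Segment lengths:
  seg1 = sqrt((-0.3)^2 + (-0.4)^2) = 0.5
  seg2 = sqrt((-2.2)^2 + (2.8)^2) = 3.5609
  seg3 = sqrt((-0.9)^2 + (-6.8)^2) = 6.8593
  seg4 = sqrt((-5.6)^2 + (3.5)^2) = 6.6038
  seg5 = sqrt((3.9)^2 + (3.3)^2) = 5.1088
Total = 22.6328


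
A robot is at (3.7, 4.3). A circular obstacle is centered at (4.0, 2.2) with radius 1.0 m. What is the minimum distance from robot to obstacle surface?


center_dist = sqrt((3.7-4.0)^2 + (4.3-2.2)^2)
= sqrt(0.09 + 4.41)
= 2.1213
min_dist = center_dist - radius = 2.1213 - 1.0 = 1.1213 m


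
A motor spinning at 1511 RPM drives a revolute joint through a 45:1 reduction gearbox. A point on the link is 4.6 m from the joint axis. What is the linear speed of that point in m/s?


omega_motor = 1511 * 2*pi/60 = 158.2315 rad/s
omega_joint = omega_motor / 45 = 3.5163 rad/s
v = omega_joint * r = 3.5163 * 4.6
= 16.1748 m/s


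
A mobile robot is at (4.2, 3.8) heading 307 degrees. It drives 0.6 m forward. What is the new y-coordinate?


y_new = y0 + d*sin(theta)
= 3.8 + 0.6*sin(307)
= 3.8 + -0.4792
= 3.3208


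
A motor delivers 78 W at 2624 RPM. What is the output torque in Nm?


omega = 2624 * 2*pi/60 = 274.7846 rad/s
tau = P / omega = 78 / 274.7846
= 0.2839 Nm


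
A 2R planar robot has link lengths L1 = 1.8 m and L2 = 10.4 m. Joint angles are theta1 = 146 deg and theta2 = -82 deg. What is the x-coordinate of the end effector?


Convert angles to radians: theta1 = 2.5482, theta2 = -1.4312
x = L1*cos(theta1) + L2*cos(theta1+theta2)
x = -1.4923 + 4.5591
x = 3.0668


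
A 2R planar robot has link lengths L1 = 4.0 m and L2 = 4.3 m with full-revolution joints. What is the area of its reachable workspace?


r_max = L1 + L2 = 8.3 m
r_min = |L1 - L2| = 0.3 m
Area = pi*(r_max^2 - r_min^2)
= pi*(68.89 - 0.09)
= pi * 68.8
= 216.1416 m^2


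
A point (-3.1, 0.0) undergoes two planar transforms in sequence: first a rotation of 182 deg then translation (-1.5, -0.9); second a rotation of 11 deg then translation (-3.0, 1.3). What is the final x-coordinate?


After transform 1:
x1 = cos(182)*-3.1 - sin(182)*0.0 + -1.5 = 1.5981
y1 = sin(182)*-3.1 + cos(182)*0.0 + -0.9 = -0.7918
After transform 2:
x2 = cos(11)*1.5981 - sin(11)*-0.7918 + -3.0
= -1.2802


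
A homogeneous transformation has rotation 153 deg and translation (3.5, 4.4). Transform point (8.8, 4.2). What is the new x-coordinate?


x' = cos(theta)*px - sin(theta)*py + tx
= -0.891*8.8 - 0.454*4.2 + 3.5
= -6.2476


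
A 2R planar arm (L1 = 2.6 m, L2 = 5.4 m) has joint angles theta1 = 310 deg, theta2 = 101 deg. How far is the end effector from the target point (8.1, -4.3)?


End effector via forward kinematics:
x = L1*cos(t1) + L2*cos(t1+t2) = 5.0696
y = L1*sin(t1) + L2*sin(t1+t2) = 2.2049
Distance to target:
d = sqrt((8.1 - 5.0696)^2 + (-4.3 - 2.2049)^2)
= sqrt(9.1835 + 42.3134)
= 7.1761 m


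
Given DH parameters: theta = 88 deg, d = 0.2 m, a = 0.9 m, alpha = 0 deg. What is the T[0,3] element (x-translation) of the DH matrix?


T[0,3] = a * cos(theta)
= 0.9 * cos(88 deg)
= 0.9 * 0.0349
= 0.0314


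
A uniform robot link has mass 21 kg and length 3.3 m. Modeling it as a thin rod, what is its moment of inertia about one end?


I = (1/3) * m * L^2
= (1/3) * 21 * 3.3^2
= 0.333333 * 21 * 10.89
= 76.23 kg*m^2


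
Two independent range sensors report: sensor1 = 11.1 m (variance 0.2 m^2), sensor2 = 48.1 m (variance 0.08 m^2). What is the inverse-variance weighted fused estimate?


w1 = (1/var1) / (1/var1 + 1/var2)
   = 5.0 / (5.0 + 12.5) = 0.2857
w2 = 1 - w1 = 0.7143
fused = w1*s1 + w2*s2 = 3.1714 + 34.3571
= 37.5286 m


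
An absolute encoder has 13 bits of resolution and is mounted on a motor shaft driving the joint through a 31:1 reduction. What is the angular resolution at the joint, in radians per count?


counts = 2^13 = 8192
effective counts at joint = 8192 * 31 = 253952
resolution = 2*pi / 253952
= 2.4742e-05 rad/count


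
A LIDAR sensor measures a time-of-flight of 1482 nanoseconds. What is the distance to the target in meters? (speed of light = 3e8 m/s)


tof = 1482 ns = 1.482e-06 s
dist = c * tof / 2
= 3e8 * 1.482e-06 / 2
= 222.3 m


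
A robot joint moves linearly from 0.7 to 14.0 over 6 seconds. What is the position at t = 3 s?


s = t/T = 3/6 = 0.5
p(t) = p0 + (pf-p0)*s
= 0.7 + (14.0 - 0.7) * 0.5
= 7.35


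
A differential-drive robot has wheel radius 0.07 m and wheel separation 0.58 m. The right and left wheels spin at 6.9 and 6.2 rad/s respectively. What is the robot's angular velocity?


vR = r*wR = 0.07*6.9 = 0.483 m/s
vL = r*wL = 0.07*6.2 = 0.434 m/s
v = (vR+vL)/2 = 0.4585 m/s
omega = (vR-vL)/L = 0.0845 rad/s
angular velocity = 0.0845 rad/s


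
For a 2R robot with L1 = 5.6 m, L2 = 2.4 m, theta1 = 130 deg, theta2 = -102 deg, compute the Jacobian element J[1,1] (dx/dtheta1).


J[1,1] = -L1*sin(t1) - L2*sin(t1+t2)
= -5.6*sin(130) - 2.4*sin(28)
= -5.4166


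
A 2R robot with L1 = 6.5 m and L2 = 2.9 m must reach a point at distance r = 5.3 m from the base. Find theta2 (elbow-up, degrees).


cos(theta2) = (r^2 - L1^2 - L2^2) / (2*L1*L2)
cos(theta2) = (28.09 - 42.25 - 8.41) / 37.7
cos(theta2) = -0.598674
theta2 = 126.775 degrees


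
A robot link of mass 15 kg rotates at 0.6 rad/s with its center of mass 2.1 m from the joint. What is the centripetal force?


F = m * omega^2 * r
= 15 * 0.6^2 * 2.1
= 15 * 0.36 * 2.1
= 11.34 N


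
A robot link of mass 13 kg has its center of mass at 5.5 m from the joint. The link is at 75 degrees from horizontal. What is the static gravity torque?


tau = m*g*L*cos(angle)
= 13 * 9.81 * 5.5 * cos(75 deg)
= 13 * 9.81 * 5.5 * 0.2588
= 181.5396 Nm


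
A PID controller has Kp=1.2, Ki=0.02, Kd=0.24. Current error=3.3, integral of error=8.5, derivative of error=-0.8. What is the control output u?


u = Kp*e + Ki*int(e) + Kd*de/dt
= 1.2*3.3 + 0.02*8.5 + 0.24*(-0.8)
= 3.96 + 0.17 + -0.192
= 3.938


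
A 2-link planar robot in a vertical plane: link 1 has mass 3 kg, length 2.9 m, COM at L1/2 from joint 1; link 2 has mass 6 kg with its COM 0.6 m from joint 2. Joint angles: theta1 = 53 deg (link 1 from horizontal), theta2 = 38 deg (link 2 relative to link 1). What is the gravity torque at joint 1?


Horizontal distance from joint 1 to link-1 COM:
  x_c1 = (L1/2)*cos(t1) = 1.45 * 0.6018 = 0.8726 m
Horizontal distance from joint 1 to link-2 COM:
  x_c2 = L1*cos(t1) + Lc2*cos(t1+t2)
       = 2.9*0.6018 + 0.6*-0.0175 = 1.7348 m
tau1 = m1*g*x_c1 + m2*g*x_c2
     = 3*9.81*0.8726 + 6*9.81*1.7348
     = 25.6816 + 102.1099
     = 127.7914 Nm


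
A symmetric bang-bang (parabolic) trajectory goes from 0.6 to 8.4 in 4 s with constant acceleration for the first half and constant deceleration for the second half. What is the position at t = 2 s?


Symmetric rest-to-rest: each phase covers (pf-p0)/2 in time T/2. 0.5*a*(T/2)^2 = (pf-p0)/2 => a = 4*(pf-p0)/T^2
a = 4*(8.4-0.6)/4^2 = 1.95
t = 2 is in the acceleration phase (t <= T/2).
p = p0 + 0.5*a*t^2 = 0.6 + 0.5*1.95*2^2
= 4.5


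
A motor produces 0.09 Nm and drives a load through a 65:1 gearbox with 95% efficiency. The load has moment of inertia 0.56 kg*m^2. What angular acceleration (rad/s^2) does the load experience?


tau_out = tau_motor * N * eta
= 0.09 * 65 * 0.95 = 5.5575 Nm
alpha = tau_out / I = 5.5575 / 0.56
= 9.9241 rad/s^2


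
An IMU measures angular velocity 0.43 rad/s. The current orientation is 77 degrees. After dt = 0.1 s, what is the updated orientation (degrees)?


delta_theta = w * dt = 0.43 * 0.1 = 0.043 rad
= 2.4637 deg
theta_new = 77 + 2.4637 = 79.4637 deg


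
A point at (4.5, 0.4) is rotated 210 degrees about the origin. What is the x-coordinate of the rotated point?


x' = x*cos(theta) - y*sin(theta)
cos(210 deg) = -0.866, sin(210 deg) = -0.5
x' = 4.5 * -0.866 - 0.4 * -0.5
= -3.8971 - -0.2
= -3.6971


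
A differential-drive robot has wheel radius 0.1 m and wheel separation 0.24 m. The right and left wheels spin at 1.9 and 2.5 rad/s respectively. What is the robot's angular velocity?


vR = r*wR = 0.1*1.9 = 0.19 m/s
vL = r*wL = 0.1*2.5 = 0.25 m/s
v = (vR+vL)/2 = 0.22 m/s
omega = (vR-vL)/L = -0.25 rad/s
angular velocity = -0.25 rad/s


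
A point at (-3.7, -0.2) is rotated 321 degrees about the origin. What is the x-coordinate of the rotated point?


x' = x*cos(theta) - y*sin(theta)
cos(321 deg) = 0.7771, sin(321 deg) = -0.6293
x' = -3.7 * 0.7771 - -0.2 * -0.6293
= -2.8754 - 0.1259
= -3.0013


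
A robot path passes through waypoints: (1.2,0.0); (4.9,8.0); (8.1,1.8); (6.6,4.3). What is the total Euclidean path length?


Segment lengths:
  seg1 = sqrt((3.7)^2 + (8.0)^2) = 8.8142
  seg2 = sqrt((3.2)^2 + (-6.2)^2) = 6.9771
  seg3 = sqrt((-1.5)^2 + (2.5)^2) = 2.9155
Total = 18.7068


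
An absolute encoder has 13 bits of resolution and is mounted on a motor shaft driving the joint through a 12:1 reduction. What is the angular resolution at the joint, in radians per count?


counts = 2^13 = 8192
effective counts at joint = 8192 * 12 = 98304
resolution = 2*pi / 98304
= 6.3916e-05 rad/count


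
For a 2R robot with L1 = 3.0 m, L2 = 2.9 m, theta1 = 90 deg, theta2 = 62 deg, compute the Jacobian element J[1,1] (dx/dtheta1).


J[1,1] = -L1*sin(t1) - L2*sin(t1+t2)
= -3.0*sin(90) - 2.9*sin(152)
= -4.3615


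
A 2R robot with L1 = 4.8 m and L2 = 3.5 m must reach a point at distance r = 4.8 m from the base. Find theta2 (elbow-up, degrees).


cos(theta2) = (r^2 - L1^2 - L2^2) / (2*L1*L2)
cos(theta2) = (23.04 - 23.04 - 12.25) / 33.6
cos(theta2) = -0.364583
theta2 = 111.3819 degrees


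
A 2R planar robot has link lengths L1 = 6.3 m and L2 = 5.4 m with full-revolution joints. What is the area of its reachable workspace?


r_max = L1 + L2 = 11.7 m
r_min = |L1 - L2| = 0.9 m
Area = pi*(r_max^2 - r_min^2)
= pi*(136.89 - 0.81)
= pi * 136.08
= 427.5079 m^2


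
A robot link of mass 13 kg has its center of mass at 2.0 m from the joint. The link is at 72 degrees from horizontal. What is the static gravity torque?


tau = m*g*L*cos(angle)
= 13 * 9.81 * 2.0 * cos(72 deg)
= 13 * 9.81 * 2.0 * 0.309
= 78.8179 Nm


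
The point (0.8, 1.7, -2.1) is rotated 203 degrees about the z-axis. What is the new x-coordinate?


Rotation about z-axis: x' = x*cos(theta) - y*sin(theta)
= 0.8 * -0.9205 - 1.7 * -0.3907
= -0.0722


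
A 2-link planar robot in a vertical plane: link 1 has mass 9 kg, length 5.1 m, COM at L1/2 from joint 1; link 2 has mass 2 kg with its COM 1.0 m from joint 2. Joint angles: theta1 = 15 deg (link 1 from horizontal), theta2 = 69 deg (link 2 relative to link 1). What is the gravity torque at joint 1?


Horizontal distance from joint 1 to link-1 COM:
  x_c1 = (L1/2)*cos(t1) = 2.55 * 0.9659 = 2.4631 m
Horizontal distance from joint 1 to link-2 COM:
  x_c2 = L1*cos(t1) + Lc2*cos(t1+t2)
       = 5.1*0.9659 + 1.0*0.1045 = 5.0308 m
tau1 = m1*g*x_c1 + m2*g*x_c2
     = 9*9.81*2.4631 + 2*9.81*5.0308
     = 217.4681 + 98.7033
     = 316.1714 Nm


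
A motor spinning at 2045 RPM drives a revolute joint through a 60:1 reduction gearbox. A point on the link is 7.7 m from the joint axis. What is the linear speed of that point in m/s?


omega_motor = 2045 * 2*pi/60 = 214.1519 rad/s
omega_joint = omega_motor / 60 = 3.5692 rad/s
v = omega_joint * r = 3.5692 * 7.7
= 27.4828 m/s


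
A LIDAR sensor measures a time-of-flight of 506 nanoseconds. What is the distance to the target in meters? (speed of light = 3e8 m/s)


tof = 506 ns = 5.06e-07 s
dist = c * tof / 2
= 3e8 * 5.06e-07 / 2
= 75.9 m


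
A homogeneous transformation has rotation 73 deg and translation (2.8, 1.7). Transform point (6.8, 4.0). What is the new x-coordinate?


x' = cos(theta)*px - sin(theta)*py + tx
= 0.2924*6.8 - 0.9563*4.0 + 2.8
= 0.9629


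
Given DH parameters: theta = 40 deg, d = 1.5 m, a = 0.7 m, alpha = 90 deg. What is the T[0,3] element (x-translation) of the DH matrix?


T[0,3] = a * cos(theta)
= 0.7 * cos(40 deg)
= 0.7 * 0.766
= 0.5362


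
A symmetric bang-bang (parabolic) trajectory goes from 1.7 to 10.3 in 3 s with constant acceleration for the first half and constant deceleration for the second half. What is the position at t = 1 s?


Symmetric rest-to-rest: each phase covers (pf-p0)/2 in time T/2. 0.5*a*(T/2)^2 = (pf-p0)/2 => a = 4*(pf-p0)/T^2
a = 4*(10.3-1.7)/3^2 = 3.8222
t = 1 is in the acceleration phase (t <= T/2).
p = p0 + 0.5*a*t^2 = 1.7 + 0.5*3.8222*1^2
= 3.6111


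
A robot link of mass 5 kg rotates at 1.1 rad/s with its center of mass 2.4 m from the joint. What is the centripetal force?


F = m * omega^2 * r
= 5 * 1.1^2 * 2.4
= 5 * 1.21 * 2.4
= 14.52 N


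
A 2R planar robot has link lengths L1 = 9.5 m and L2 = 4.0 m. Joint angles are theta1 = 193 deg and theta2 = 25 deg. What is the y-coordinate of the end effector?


Convert angles to radians: theta1 = 3.3685, theta2 = 0.4363
y = L1*sin(theta1) + L2*sin(theta1+theta2)
y = -2.137 + -2.4626
y = -4.5997


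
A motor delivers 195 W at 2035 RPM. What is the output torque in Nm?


omega = 2035 * 2*pi/60 = 213.1047 rad/s
tau = P / omega = 195 / 213.1047
= 0.915 Nm


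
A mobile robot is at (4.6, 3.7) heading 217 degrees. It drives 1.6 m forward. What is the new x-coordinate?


x_new = x0 + d*cos(theta)
= 4.6 + 1.6*cos(217)
= 4.6 + -1.2778
= 3.3222


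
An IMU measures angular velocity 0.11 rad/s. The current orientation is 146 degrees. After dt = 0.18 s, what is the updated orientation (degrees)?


delta_theta = w * dt = 0.11 * 0.18 = 0.0198 rad
= 1.1345 deg
theta_new = 146 + 1.1345 = 147.1345 deg


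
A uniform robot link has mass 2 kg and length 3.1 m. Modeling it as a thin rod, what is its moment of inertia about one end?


I = (1/3) * m * L^2
= (1/3) * 2 * 3.1^2
= 0.333333 * 2 * 9.61
= 6.4067 kg*m^2


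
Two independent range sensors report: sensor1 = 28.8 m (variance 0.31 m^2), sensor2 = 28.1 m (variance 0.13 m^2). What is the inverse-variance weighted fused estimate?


w1 = (1/var1) / (1/var1 + 1/var2)
   = 3.2258 / (3.2258 + 7.6923) = 0.2955
w2 = 1 - w1 = 0.7045
fused = w1*s1 + w2*s2 = 8.5091 + 19.7977
= 28.3068 m


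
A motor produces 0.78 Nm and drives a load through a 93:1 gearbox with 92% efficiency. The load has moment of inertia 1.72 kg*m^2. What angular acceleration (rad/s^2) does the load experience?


tau_out = tau_motor * N * eta
= 0.78 * 93 * 0.92 = 66.7368 Nm
alpha = tau_out / I = 66.7368 / 1.72
= 38.8005 rad/s^2


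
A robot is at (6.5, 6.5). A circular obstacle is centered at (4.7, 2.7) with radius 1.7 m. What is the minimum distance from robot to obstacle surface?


center_dist = sqrt((6.5-4.7)^2 + (6.5-2.7)^2)
= sqrt(3.24 + 14.44)
= 4.2048
min_dist = center_dist - radius = 4.2048 - 1.7 = 2.5048 m


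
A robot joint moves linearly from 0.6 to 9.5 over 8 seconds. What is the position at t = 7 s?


s = t/T = 7/8 = 0.875
p(t) = p0 + (pf-p0)*s
= 0.6 + (9.5 - 0.6) * 0.875
= 8.3875


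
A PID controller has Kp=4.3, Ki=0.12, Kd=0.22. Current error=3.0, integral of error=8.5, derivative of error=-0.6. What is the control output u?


u = Kp*e + Ki*int(e) + Kd*de/dt
= 4.3*3.0 + 0.12*8.5 + 0.22*(-0.6)
= 12.9 + 1.02 + -0.132
= 13.788


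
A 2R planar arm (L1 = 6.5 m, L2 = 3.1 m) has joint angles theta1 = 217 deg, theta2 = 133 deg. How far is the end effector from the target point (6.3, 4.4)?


End effector via forward kinematics:
x = L1*cos(t1) + L2*cos(t1+t2) = -2.1382
y = L1*sin(t1) + L2*sin(t1+t2) = -4.4501
Distance to target:
d = sqrt((6.3 - -2.1382)^2 + (4.4 - -4.4501)^2)
= sqrt(71.2037 + 78.3244)
= 12.2282 m


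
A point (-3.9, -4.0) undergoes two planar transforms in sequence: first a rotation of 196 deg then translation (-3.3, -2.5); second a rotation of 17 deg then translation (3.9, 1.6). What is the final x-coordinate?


After transform 1:
x1 = cos(196)*-3.9 - sin(196)*-4.0 + -3.3 = -0.6536
y1 = sin(196)*-3.9 + cos(196)*-4.0 + -2.5 = 2.42
After transform 2:
x2 = cos(17)*-0.6536 - sin(17)*2.42 + 3.9
= 2.5674


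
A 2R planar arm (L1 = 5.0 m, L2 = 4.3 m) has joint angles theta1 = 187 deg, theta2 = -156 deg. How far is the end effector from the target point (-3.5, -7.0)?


End effector via forward kinematics:
x = L1*cos(t1) + L2*cos(t1+t2) = -1.2769
y = L1*sin(t1) + L2*sin(t1+t2) = 1.6053
Distance to target:
d = sqrt((-3.5 - -1.2769)^2 + (-7.0 - 1.6053)^2)
= sqrt(4.9421 + 74.0515)
= 8.8878 m


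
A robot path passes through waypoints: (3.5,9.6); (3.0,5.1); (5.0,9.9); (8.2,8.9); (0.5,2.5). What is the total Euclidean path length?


Segment lengths:
  seg1 = sqrt((-0.5)^2 + (-4.5)^2) = 4.5277
  seg2 = sqrt((2.0)^2 + (4.8)^2) = 5.2
  seg3 = sqrt((3.2)^2 + (-1.0)^2) = 3.3526
  seg4 = sqrt((-7.7)^2 + (-6.4)^2) = 10.0125
Total = 23.0928


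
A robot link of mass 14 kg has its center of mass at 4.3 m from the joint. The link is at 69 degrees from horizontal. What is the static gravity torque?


tau = m*g*L*cos(angle)
= 14 * 9.81 * 4.3 * cos(69 deg)
= 14 * 9.81 * 4.3 * 0.3584
= 211.6385 Nm


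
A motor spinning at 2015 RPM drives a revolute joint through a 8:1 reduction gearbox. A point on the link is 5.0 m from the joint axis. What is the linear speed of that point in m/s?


omega_motor = 2015 * 2*pi/60 = 211.0103 rad/s
omega_joint = omega_motor / 8 = 26.3763 rad/s
v = omega_joint * r = 26.3763 * 5.0
= 131.8814 m/s


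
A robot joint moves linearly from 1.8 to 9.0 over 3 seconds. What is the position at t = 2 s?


s = t/T = 2/3 = 0.6667
p(t) = p0 + (pf-p0)*s
= 1.8 + (9.0 - 1.8) * 0.6667
= 6.6


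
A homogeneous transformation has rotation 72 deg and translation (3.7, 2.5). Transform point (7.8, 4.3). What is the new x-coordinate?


x' = cos(theta)*px - sin(theta)*py + tx
= 0.309*7.8 - 0.9511*4.3 + 3.7
= 2.0208


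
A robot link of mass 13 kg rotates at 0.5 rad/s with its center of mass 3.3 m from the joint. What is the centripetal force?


F = m * omega^2 * r
= 13 * 0.5^2 * 3.3
= 13 * 0.25 * 3.3
= 10.725 N


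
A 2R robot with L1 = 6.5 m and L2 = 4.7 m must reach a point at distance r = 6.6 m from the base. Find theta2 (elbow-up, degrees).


cos(theta2) = (r^2 - L1^2 - L2^2) / (2*L1*L2)
cos(theta2) = (43.56 - 42.25 - 22.09) / 61.1
cos(theta2) = -0.340098
theta2 = 109.8829 degrees


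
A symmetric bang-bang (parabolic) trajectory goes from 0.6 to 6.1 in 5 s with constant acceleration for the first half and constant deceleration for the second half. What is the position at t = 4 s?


Symmetric rest-to-rest: each phase covers (pf-p0)/2 in time T/2. 0.5*a*(T/2)^2 = (pf-p0)/2 => a = 4*(pf-p0)/T^2
a = 4*(6.1-0.6)/5^2 = 0.88
t = 4 is in the deceleration phase (t > T/2).
p = pf - 0.5*a*(T-t)^2 = 6.1 - 0.5*0.88*1^2
= 5.66


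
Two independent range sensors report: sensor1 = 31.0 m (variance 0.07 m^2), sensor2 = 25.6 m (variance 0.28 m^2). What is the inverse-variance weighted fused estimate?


w1 = (1/var1) / (1/var1 + 1/var2)
   = 14.2857 / (14.2857 + 3.5714) = 0.8
w2 = 1 - w1 = 0.2
fused = w1*s1 + w2*s2 = 24.8 + 5.12
= 29.92 m


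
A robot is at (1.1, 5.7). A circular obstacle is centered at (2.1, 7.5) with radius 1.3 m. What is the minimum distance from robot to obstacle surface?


center_dist = sqrt((1.1-2.1)^2 + (5.7-7.5)^2)
= sqrt(1.0 + 3.24)
= 2.0591
min_dist = center_dist - radius = 2.0591 - 1.3 = 0.7591 m


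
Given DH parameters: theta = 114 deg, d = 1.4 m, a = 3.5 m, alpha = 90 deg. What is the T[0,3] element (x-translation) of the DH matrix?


T[0,3] = a * cos(theta)
= 3.5 * cos(114 deg)
= 3.5 * -0.4067
= -1.4236


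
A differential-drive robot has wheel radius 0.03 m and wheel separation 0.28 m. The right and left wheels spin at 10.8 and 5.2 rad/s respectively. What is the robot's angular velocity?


vR = r*wR = 0.03*10.8 = 0.324 m/s
vL = r*wL = 0.03*5.2 = 0.156 m/s
v = (vR+vL)/2 = 0.24 m/s
omega = (vR-vL)/L = 0.6 rad/s
angular velocity = 0.6 rad/s


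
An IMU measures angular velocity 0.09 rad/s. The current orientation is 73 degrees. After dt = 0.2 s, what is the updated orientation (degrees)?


delta_theta = w * dt = 0.09 * 0.2 = 0.018 rad
= 1.0313 deg
theta_new = 73 + 1.0313 = 74.0313 deg


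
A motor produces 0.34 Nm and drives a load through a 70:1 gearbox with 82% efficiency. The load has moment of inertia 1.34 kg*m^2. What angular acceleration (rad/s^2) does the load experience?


tau_out = tau_motor * N * eta
= 0.34 * 70 * 0.82 = 19.516 Nm
alpha = tau_out / I = 19.516 / 1.34
= 14.5642 rad/s^2


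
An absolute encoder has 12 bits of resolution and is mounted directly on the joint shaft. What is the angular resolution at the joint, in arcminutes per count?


counts = 2^12 = 4096
resolution = 360*60 / 4096
= 5.2734 arcmin/count


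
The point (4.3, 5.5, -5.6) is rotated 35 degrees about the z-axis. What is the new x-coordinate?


Rotation about z-axis: x' = x*cos(theta) - y*sin(theta)
= 4.3 * 0.8192 - 5.5 * 0.5736
= 0.3677


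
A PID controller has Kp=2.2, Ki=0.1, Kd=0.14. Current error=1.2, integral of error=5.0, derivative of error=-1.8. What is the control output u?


u = Kp*e + Ki*int(e) + Kd*de/dt
= 2.2*1.2 + 0.1*5.0 + 0.14*(-1.8)
= 2.64 + 0.5 + -0.252
= 2.888


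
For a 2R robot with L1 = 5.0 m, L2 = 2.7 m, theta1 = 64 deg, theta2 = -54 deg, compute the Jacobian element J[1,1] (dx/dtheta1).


J[1,1] = -L1*sin(t1) - L2*sin(t1+t2)
= -5.0*sin(64) - 2.7*sin(10)
= -4.9628


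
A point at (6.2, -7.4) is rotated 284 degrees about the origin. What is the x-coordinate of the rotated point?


x' = x*cos(theta) - y*sin(theta)
cos(284 deg) = 0.2419, sin(284 deg) = -0.9703
x' = 6.2 * 0.2419 - -7.4 * -0.9703
= 1.4999 - 7.1802
= -5.6803


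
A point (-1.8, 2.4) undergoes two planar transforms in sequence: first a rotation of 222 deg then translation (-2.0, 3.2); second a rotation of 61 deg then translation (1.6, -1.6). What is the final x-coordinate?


After transform 1:
x1 = cos(222)*-1.8 - sin(222)*2.4 + -2.0 = 0.9436
y1 = sin(222)*-1.8 + cos(222)*2.4 + 3.2 = 2.6209
After transform 2:
x2 = cos(61)*0.9436 - sin(61)*2.6209 + 1.6
= -0.2348


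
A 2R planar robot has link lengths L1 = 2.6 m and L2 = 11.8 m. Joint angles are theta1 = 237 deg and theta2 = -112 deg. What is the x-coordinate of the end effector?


Convert angles to radians: theta1 = 4.1364, theta2 = -1.9548
x = L1*cos(theta1) + L2*cos(theta1+theta2)
x = -1.4161 + -6.7682
x = -8.1843


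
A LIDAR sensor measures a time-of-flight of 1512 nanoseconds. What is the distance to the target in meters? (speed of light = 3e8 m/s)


tof = 1512 ns = 1.512e-06 s
dist = c * tof / 2
= 3e8 * 1.512e-06 / 2
= 226.8 m


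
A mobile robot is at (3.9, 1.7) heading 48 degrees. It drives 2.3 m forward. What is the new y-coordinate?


y_new = y0 + d*sin(theta)
= 1.7 + 2.3*sin(48)
= 1.7 + 1.7092
= 3.4092


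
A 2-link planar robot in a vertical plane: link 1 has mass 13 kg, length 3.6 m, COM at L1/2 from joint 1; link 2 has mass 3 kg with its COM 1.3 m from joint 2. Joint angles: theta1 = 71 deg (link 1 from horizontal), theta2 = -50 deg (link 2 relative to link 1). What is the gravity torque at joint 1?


Horizontal distance from joint 1 to link-1 COM:
  x_c1 = (L1/2)*cos(t1) = 1.8 * 0.3256 = 0.586 m
Horizontal distance from joint 1 to link-2 COM:
  x_c2 = L1*cos(t1) + Lc2*cos(t1+t2)
       = 3.6*0.3256 + 1.3*0.9336 = 2.3857 m
tau1 = m1*g*x_c1 + m2*g*x_c2
     = 13*9.81*0.586 + 3*9.81*2.3857
     = 74.7355 + 70.2111
     = 144.9466 Nm


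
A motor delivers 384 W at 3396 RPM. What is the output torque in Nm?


omega = 3396 * 2*pi/60 = 355.6283 rad/s
tau = P / omega = 384 / 355.6283
= 1.0798 Nm


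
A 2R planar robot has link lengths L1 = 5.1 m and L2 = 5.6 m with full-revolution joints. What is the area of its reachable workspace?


r_max = L1 + L2 = 10.7 m
r_min = |L1 - L2| = 0.5 m
Area = pi*(r_max^2 - r_min^2)
= pi*(114.49 - 0.25)
= pi * 114.24
= 358.8955 m^2


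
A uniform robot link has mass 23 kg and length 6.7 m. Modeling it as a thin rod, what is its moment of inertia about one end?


I = (1/3) * m * L^2
= (1/3) * 23 * 6.7^2
= 0.333333 * 23 * 44.89
= 344.1567 kg*m^2


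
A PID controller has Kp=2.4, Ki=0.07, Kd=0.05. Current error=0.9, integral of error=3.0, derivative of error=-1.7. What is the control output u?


u = Kp*e + Ki*int(e) + Kd*de/dt
= 2.4*0.9 + 0.07*3.0 + 0.05*(-1.7)
= 2.16 + 0.21 + -0.085
= 2.285


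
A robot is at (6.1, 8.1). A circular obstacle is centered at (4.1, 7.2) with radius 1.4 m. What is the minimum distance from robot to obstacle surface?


center_dist = sqrt((6.1-4.1)^2 + (8.1-7.2)^2)
= sqrt(4.0 + 0.81)
= 2.1932
min_dist = center_dist - radius = 2.1932 - 1.4 = 0.7932 m


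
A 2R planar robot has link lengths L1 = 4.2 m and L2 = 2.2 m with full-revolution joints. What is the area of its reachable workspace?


r_max = L1 + L2 = 6.4 m
r_min = |L1 - L2| = 2.0 m
Area = pi*(r_max^2 - r_min^2)
= pi*(40.96 - 4.0)
= pi * 36.96
= 116.1133 m^2


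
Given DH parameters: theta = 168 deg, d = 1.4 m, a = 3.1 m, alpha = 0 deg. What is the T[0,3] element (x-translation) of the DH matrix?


T[0,3] = a * cos(theta)
= 3.1 * cos(168 deg)
= 3.1 * -0.9781
= -3.0323


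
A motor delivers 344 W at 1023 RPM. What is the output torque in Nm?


omega = 1023 * 2*pi/60 = 107.1283 rad/s
tau = P / omega = 344 / 107.1283
= 3.2111 Nm


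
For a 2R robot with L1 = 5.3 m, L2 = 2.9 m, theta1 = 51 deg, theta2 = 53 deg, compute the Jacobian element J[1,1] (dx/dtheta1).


J[1,1] = -L1*sin(t1) - L2*sin(t1+t2)
= -5.3*sin(51) - 2.9*sin(104)
= -6.9327


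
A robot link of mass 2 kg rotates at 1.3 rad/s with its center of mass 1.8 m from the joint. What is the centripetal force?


F = m * omega^2 * r
= 2 * 1.3^2 * 1.8
= 2 * 1.69 * 1.8
= 6.084 N


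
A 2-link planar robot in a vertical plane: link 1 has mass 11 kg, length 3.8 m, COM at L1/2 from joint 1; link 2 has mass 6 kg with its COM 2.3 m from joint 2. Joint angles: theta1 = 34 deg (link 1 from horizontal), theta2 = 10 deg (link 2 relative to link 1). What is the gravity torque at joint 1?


Horizontal distance from joint 1 to link-1 COM:
  x_c1 = (L1/2)*cos(t1) = 1.9 * 0.829 = 1.5752 m
Horizontal distance from joint 1 to link-2 COM:
  x_c2 = L1*cos(t1) + Lc2*cos(t1+t2)
       = 3.8*0.829 + 2.3*0.7193 = 4.8048 m
tau1 = m1*g*x_c1 + m2*g*x_c2
     = 11*9.81*1.5752 + 6*9.81*4.8048
     = 169.9767 + 282.812
     = 452.7887 Nm


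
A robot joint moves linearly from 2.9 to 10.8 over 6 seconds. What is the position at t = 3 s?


s = t/T = 3/6 = 0.5
p(t) = p0 + (pf-p0)*s
= 2.9 + (10.8 - 2.9) * 0.5
= 6.85


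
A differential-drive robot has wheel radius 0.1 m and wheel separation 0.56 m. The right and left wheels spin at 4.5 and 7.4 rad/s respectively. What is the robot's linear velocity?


vR = r*wR = 0.1*4.5 = 0.45 m/s
vL = r*wL = 0.1*7.4 = 0.74 m/s
v = (vR+vL)/2 = 0.595 m/s
omega = (vR-vL)/L = -0.5179 rad/s
linear velocity = 0.595 m/s


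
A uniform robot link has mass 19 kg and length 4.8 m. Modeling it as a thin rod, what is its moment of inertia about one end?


I = (1/3) * m * L^2
= (1/3) * 19 * 4.8^2
= 0.333333 * 19 * 23.04
= 145.92 kg*m^2


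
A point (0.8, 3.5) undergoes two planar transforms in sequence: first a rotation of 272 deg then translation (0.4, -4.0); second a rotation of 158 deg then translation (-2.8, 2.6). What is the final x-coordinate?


After transform 1:
x1 = cos(272)*0.8 - sin(272)*3.5 + 0.4 = 3.9258
y1 = sin(272)*0.8 + cos(272)*3.5 + -4.0 = -4.6774
After transform 2:
x2 = cos(158)*3.9258 - sin(158)*-4.6774 + -2.8
= -4.6878


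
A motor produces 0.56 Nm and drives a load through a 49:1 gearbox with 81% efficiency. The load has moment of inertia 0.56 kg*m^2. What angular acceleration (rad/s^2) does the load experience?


tau_out = tau_motor * N * eta
= 0.56 * 49 * 0.81 = 22.2264 Nm
alpha = tau_out / I = 22.2264 / 0.56
= 39.69 rad/s^2


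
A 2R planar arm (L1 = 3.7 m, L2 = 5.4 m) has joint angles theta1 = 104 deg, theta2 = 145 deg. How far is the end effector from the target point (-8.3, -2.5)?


End effector via forward kinematics:
x = L1*cos(t1) + L2*cos(t1+t2) = -2.8303
y = L1*sin(t1) + L2*sin(t1+t2) = -1.4512
Distance to target:
d = sqrt((-8.3 - -2.8303)^2 + (-2.5 - -1.4512)^2)
= sqrt(29.9176 + 1.0999)
= 5.5693 m


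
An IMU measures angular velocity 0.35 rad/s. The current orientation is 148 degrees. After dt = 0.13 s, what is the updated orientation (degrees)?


delta_theta = w * dt = 0.35 * 0.13 = 0.0455 rad
= 2.607 deg
theta_new = 148 + 2.607 = 150.607 deg


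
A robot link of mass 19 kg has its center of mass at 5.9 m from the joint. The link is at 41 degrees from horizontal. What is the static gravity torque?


tau = m*g*L*cos(angle)
= 19 * 9.81 * 5.9 * cos(41 deg)
= 19 * 9.81 * 5.9 * 0.7547
= 829.9549 Nm


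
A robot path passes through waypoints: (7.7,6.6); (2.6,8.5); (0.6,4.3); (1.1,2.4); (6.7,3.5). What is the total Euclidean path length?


Segment lengths:
  seg1 = sqrt((-5.1)^2 + (1.9)^2) = 5.4424
  seg2 = sqrt((-2.0)^2 + (-4.2)^2) = 4.6519
  seg3 = sqrt((0.5)^2 + (-1.9)^2) = 1.9647
  seg4 = sqrt((5.6)^2 + (1.1)^2) = 5.707
Total = 17.766


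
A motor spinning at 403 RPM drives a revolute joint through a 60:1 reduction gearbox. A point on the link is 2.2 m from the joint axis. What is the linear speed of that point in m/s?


omega_motor = 403 * 2*pi/60 = 42.2021 rad/s
omega_joint = omega_motor / 60 = 0.7034 rad/s
v = omega_joint * r = 0.7034 * 2.2
= 1.5474 m/s


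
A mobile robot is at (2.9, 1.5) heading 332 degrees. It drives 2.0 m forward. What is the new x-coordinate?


x_new = x0 + d*cos(theta)
= 2.9 + 2.0*cos(332)
= 2.9 + 1.7659
= 4.6659


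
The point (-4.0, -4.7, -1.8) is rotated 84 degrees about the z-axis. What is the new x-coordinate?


Rotation about z-axis: x' = x*cos(theta) - y*sin(theta)
= -4.0 * 0.1045 - -4.7 * 0.9945
= 4.2561


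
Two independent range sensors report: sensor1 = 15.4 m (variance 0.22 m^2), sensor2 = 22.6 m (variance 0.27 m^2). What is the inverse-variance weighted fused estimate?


w1 = (1/var1) / (1/var1 + 1/var2)
   = 4.5455 / (4.5455 + 3.7037) = 0.551
w2 = 1 - w1 = 0.449
fused = w1*s1 + w2*s2 = 8.4857 + 10.1469
= 18.6327 m


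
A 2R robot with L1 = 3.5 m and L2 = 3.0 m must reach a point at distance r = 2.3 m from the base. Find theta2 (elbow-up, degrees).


cos(theta2) = (r^2 - L1^2 - L2^2) / (2*L1*L2)
cos(theta2) = (5.29 - 12.25 - 9.0) / 21.0
cos(theta2) = -0.76
theta2 = 139.4642 degrees


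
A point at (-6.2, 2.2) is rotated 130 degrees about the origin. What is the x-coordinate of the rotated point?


x' = x*cos(theta) - y*sin(theta)
cos(130 deg) = -0.6428, sin(130 deg) = 0.766
x' = -6.2 * -0.6428 - 2.2 * 0.766
= 3.9853 - 1.6853
= 2.3


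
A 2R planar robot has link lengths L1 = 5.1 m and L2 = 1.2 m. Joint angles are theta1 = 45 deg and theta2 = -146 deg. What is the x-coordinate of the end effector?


Convert angles to radians: theta1 = 0.7854, theta2 = -2.5482
x = L1*cos(theta1) + L2*cos(theta1+theta2)
x = 3.6062 + -0.229
x = 3.3773


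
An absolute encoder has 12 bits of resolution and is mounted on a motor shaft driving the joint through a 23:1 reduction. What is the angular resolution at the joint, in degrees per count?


counts = 2^12 = 4096
effective counts at joint = 4096 * 23 = 94208
resolution = 360 / 94208
= 0.0038 deg/count


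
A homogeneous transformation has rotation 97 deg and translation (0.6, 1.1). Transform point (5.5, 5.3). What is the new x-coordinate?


x' = cos(theta)*px - sin(theta)*py + tx
= -0.1219*5.5 - 0.9925*5.3 + 0.6
= -5.3308
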